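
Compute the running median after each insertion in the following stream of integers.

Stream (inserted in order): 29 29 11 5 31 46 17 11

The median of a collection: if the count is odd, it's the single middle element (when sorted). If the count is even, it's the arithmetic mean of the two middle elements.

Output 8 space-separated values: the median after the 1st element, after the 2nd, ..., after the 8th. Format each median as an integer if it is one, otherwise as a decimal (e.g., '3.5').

Answer: 29 29 29 20 29 29 29 23

Derivation:
Step 1: insert 29 -> lo=[29] (size 1, max 29) hi=[] (size 0) -> median=29
Step 2: insert 29 -> lo=[29] (size 1, max 29) hi=[29] (size 1, min 29) -> median=29
Step 3: insert 11 -> lo=[11, 29] (size 2, max 29) hi=[29] (size 1, min 29) -> median=29
Step 4: insert 5 -> lo=[5, 11] (size 2, max 11) hi=[29, 29] (size 2, min 29) -> median=20
Step 5: insert 31 -> lo=[5, 11, 29] (size 3, max 29) hi=[29, 31] (size 2, min 29) -> median=29
Step 6: insert 46 -> lo=[5, 11, 29] (size 3, max 29) hi=[29, 31, 46] (size 3, min 29) -> median=29
Step 7: insert 17 -> lo=[5, 11, 17, 29] (size 4, max 29) hi=[29, 31, 46] (size 3, min 29) -> median=29
Step 8: insert 11 -> lo=[5, 11, 11, 17] (size 4, max 17) hi=[29, 29, 31, 46] (size 4, min 29) -> median=23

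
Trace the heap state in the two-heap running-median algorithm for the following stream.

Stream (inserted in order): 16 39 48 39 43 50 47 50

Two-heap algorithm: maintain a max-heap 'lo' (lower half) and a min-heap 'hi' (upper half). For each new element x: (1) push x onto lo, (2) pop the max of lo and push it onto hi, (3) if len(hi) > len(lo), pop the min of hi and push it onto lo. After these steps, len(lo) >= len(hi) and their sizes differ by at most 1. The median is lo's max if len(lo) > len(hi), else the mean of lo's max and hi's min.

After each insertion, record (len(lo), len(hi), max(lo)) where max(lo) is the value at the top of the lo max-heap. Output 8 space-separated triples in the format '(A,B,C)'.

Step 1: insert 16 -> lo=[16] hi=[] -> (len(lo)=1, len(hi)=0, max(lo)=16)
Step 2: insert 39 -> lo=[16] hi=[39] -> (len(lo)=1, len(hi)=1, max(lo)=16)
Step 3: insert 48 -> lo=[16, 39] hi=[48] -> (len(lo)=2, len(hi)=1, max(lo)=39)
Step 4: insert 39 -> lo=[16, 39] hi=[39, 48] -> (len(lo)=2, len(hi)=2, max(lo)=39)
Step 5: insert 43 -> lo=[16, 39, 39] hi=[43, 48] -> (len(lo)=3, len(hi)=2, max(lo)=39)
Step 6: insert 50 -> lo=[16, 39, 39] hi=[43, 48, 50] -> (len(lo)=3, len(hi)=3, max(lo)=39)
Step 7: insert 47 -> lo=[16, 39, 39, 43] hi=[47, 48, 50] -> (len(lo)=4, len(hi)=3, max(lo)=43)
Step 8: insert 50 -> lo=[16, 39, 39, 43] hi=[47, 48, 50, 50] -> (len(lo)=4, len(hi)=4, max(lo)=43)

Answer: (1,0,16) (1,1,16) (2,1,39) (2,2,39) (3,2,39) (3,3,39) (4,3,43) (4,4,43)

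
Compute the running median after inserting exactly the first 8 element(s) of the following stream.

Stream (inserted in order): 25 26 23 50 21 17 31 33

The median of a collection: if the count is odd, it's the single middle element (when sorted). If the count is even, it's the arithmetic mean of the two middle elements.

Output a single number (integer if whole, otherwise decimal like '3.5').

Step 1: insert 25 -> lo=[25] (size 1, max 25) hi=[] (size 0) -> median=25
Step 2: insert 26 -> lo=[25] (size 1, max 25) hi=[26] (size 1, min 26) -> median=25.5
Step 3: insert 23 -> lo=[23, 25] (size 2, max 25) hi=[26] (size 1, min 26) -> median=25
Step 4: insert 50 -> lo=[23, 25] (size 2, max 25) hi=[26, 50] (size 2, min 26) -> median=25.5
Step 5: insert 21 -> lo=[21, 23, 25] (size 3, max 25) hi=[26, 50] (size 2, min 26) -> median=25
Step 6: insert 17 -> lo=[17, 21, 23] (size 3, max 23) hi=[25, 26, 50] (size 3, min 25) -> median=24
Step 7: insert 31 -> lo=[17, 21, 23, 25] (size 4, max 25) hi=[26, 31, 50] (size 3, min 26) -> median=25
Step 8: insert 33 -> lo=[17, 21, 23, 25] (size 4, max 25) hi=[26, 31, 33, 50] (size 4, min 26) -> median=25.5

Answer: 25.5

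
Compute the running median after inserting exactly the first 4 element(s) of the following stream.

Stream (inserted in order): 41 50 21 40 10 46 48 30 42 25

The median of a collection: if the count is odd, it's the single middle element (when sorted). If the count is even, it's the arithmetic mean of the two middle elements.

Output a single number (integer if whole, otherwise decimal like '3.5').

Answer: 40.5

Derivation:
Step 1: insert 41 -> lo=[41] (size 1, max 41) hi=[] (size 0) -> median=41
Step 2: insert 50 -> lo=[41] (size 1, max 41) hi=[50] (size 1, min 50) -> median=45.5
Step 3: insert 21 -> lo=[21, 41] (size 2, max 41) hi=[50] (size 1, min 50) -> median=41
Step 4: insert 40 -> lo=[21, 40] (size 2, max 40) hi=[41, 50] (size 2, min 41) -> median=40.5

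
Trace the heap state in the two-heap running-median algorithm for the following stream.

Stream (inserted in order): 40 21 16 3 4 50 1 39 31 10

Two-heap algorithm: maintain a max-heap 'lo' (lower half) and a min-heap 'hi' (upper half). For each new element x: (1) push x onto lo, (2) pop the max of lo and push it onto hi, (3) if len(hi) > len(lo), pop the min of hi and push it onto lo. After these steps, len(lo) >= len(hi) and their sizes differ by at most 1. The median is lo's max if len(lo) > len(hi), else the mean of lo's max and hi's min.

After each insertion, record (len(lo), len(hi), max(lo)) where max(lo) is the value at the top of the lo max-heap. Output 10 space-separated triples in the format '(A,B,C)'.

Step 1: insert 40 -> lo=[40] hi=[] -> (len(lo)=1, len(hi)=0, max(lo)=40)
Step 2: insert 21 -> lo=[21] hi=[40] -> (len(lo)=1, len(hi)=1, max(lo)=21)
Step 3: insert 16 -> lo=[16, 21] hi=[40] -> (len(lo)=2, len(hi)=1, max(lo)=21)
Step 4: insert 3 -> lo=[3, 16] hi=[21, 40] -> (len(lo)=2, len(hi)=2, max(lo)=16)
Step 5: insert 4 -> lo=[3, 4, 16] hi=[21, 40] -> (len(lo)=3, len(hi)=2, max(lo)=16)
Step 6: insert 50 -> lo=[3, 4, 16] hi=[21, 40, 50] -> (len(lo)=3, len(hi)=3, max(lo)=16)
Step 7: insert 1 -> lo=[1, 3, 4, 16] hi=[21, 40, 50] -> (len(lo)=4, len(hi)=3, max(lo)=16)
Step 8: insert 39 -> lo=[1, 3, 4, 16] hi=[21, 39, 40, 50] -> (len(lo)=4, len(hi)=4, max(lo)=16)
Step 9: insert 31 -> lo=[1, 3, 4, 16, 21] hi=[31, 39, 40, 50] -> (len(lo)=5, len(hi)=4, max(lo)=21)
Step 10: insert 10 -> lo=[1, 3, 4, 10, 16] hi=[21, 31, 39, 40, 50] -> (len(lo)=5, len(hi)=5, max(lo)=16)

Answer: (1,0,40) (1,1,21) (2,1,21) (2,2,16) (3,2,16) (3,3,16) (4,3,16) (4,4,16) (5,4,21) (5,5,16)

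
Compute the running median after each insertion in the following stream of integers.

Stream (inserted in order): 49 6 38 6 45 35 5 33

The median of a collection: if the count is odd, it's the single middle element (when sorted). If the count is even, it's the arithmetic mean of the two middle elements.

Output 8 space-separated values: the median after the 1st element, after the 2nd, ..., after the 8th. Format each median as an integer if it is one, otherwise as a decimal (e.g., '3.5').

Answer: 49 27.5 38 22 38 36.5 35 34

Derivation:
Step 1: insert 49 -> lo=[49] (size 1, max 49) hi=[] (size 0) -> median=49
Step 2: insert 6 -> lo=[6] (size 1, max 6) hi=[49] (size 1, min 49) -> median=27.5
Step 3: insert 38 -> lo=[6, 38] (size 2, max 38) hi=[49] (size 1, min 49) -> median=38
Step 4: insert 6 -> lo=[6, 6] (size 2, max 6) hi=[38, 49] (size 2, min 38) -> median=22
Step 5: insert 45 -> lo=[6, 6, 38] (size 3, max 38) hi=[45, 49] (size 2, min 45) -> median=38
Step 6: insert 35 -> lo=[6, 6, 35] (size 3, max 35) hi=[38, 45, 49] (size 3, min 38) -> median=36.5
Step 7: insert 5 -> lo=[5, 6, 6, 35] (size 4, max 35) hi=[38, 45, 49] (size 3, min 38) -> median=35
Step 8: insert 33 -> lo=[5, 6, 6, 33] (size 4, max 33) hi=[35, 38, 45, 49] (size 4, min 35) -> median=34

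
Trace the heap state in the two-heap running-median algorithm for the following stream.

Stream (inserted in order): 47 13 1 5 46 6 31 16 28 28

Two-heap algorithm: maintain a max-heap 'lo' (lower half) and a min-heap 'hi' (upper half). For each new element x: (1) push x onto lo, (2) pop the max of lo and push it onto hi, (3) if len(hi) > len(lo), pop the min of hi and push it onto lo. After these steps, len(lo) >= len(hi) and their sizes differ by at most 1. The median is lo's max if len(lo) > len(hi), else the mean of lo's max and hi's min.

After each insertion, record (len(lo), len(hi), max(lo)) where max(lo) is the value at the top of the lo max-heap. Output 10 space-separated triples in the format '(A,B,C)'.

Step 1: insert 47 -> lo=[47] hi=[] -> (len(lo)=1, len(hi)=0, max(lo)=47)
Step 2: insert 13 -> lo=[13] hi=[47] -> (len(lo)=1, len(hi)=1, max(lo)=13)
Step 3: insert 1 -> lo=[1, 13] hi=[47] -> (len(lo)=2, len(hi)=1, max(lo)=13)
Step 4: insert 5 -> lo=[1, 5] hi=[13, 47] -> (len(lo)=2, len(hi)=2, max(lo)=5)
Step 5: insert 46 -> lo=[1, 5, 13] hi=[46, 47] -> (len(lo)=3, len(hi)=2, max(lo)=13)
Step 6: insert 6 -> lo=[1, 5, 6] hi=[13, 46, 47] -> (len(lo)=3, len(hi)=3, max(lo)=6)
Step 7: insert 31 -> lo=[1, 5, 6, 13] hi=[31, 46, 47] -> (len(lo)=4, len(hi)=3, max(lo)=13)
Step 8: insert 16 -> lo=[1, 5, 6, 13] hi=[16, 31, 46, 47] -> (len(lo)=4, len(hi)=4, max(lo)=13)
Step 9: insert 28 -> lo=[1, 5, 6, 13, 16] hi=[28, 31, 46, 47] -> (len(lo)=5, len(hi)=4, max(lo)=16)
Step 10: insert 28 -> lo=[1, 5, 6, 13, 16] hi=[28, 28, 31, 46, 47] -> (len(lo)=5, len(hi)=5, max(lo)=16)

Answer: (1,0,47) (1,1,13) (2,1,13) (2,2,5) (3,2,13) (3,3,6) (4,3,13) (4,4,13) (5,4,16) (5,5,16)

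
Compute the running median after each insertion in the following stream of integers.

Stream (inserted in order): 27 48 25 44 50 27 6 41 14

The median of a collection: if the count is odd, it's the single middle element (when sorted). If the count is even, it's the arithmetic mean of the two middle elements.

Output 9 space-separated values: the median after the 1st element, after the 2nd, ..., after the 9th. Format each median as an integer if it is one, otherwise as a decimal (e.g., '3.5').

Answer: 27 37.5 27 35.5 44 35.5 27 34 27

Derivation:
Step 1: insert 27 -> lo=[27] (size 1, max 27) hi=[] (size 0) -> median=27
Step 2: insert 48 -> lo=[27] (size 1, max 27) hi=[48] (size 1, min 48) -> median=37.5
Step 3: insert 25 -> lo=[25, 27] (size 2, max 27) hi=[48] (size 1, min 48) -> median=27
Step 4: insert 44 -> lo=[25, 27] (size 2, max 27) hi=[44, 48] (size 2, min 44) -> median=35.5
Step 5: insert 50 -> lo=[25, 27, 44] (size 3, max 44) hi=[48, 50] (size 2, min 48) -> median=44
Step 6: insert 27 -> lo=[25, 27, 27] (size 3, max 27) hi=[44, 48, 50] (size 3, min 44) -> median=35.5
Step 7: insert 6 -> lo=[6, 25, 27, 27] (size 4, max 27) hi=[44, 48, 50] (size 3, min 44) -> median=27
Step 8: insert 41 -> lo=[6, 25, 27, 27] (size 4, max 27) hi=[41, 44, 48, 50] (size 4, min 41) -> median=34
Step 9: insert 14 -> lo=[6, 14, 25, 27, 27] (size 5, max 27) hi=[41, 44, 48, 50] (size 4, min 41) -> median=27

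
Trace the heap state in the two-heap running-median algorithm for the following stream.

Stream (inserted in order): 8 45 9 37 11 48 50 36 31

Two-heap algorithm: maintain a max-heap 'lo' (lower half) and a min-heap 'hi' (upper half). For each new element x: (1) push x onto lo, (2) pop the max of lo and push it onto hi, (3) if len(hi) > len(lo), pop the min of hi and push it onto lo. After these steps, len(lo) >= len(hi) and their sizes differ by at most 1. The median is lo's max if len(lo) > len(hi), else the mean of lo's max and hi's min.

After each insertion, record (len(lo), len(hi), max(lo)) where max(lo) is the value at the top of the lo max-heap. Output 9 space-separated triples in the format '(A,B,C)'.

Step 1: insert 8 -> lo=[8] hi=[] -> (len(lo)=1, len(hi)=0, max(lo)=8)
Step 2: insert 45 -> lo=[8] hi=[45] -> (len(lo)=1, len(hi)=1, max(lo)=8)
Step 3: insert 9 -> lo=[8, 9] hi=[45] -> (len(lo)=2, len(hi)=1, max(lo)=9)
Step 4: insert 37 -> lo=[8, 9] hi=[37, 45] -> (len(lo)=2, len(hi)=2, max(lo)=9)
Step 5: insert 11 -> lo=[8, 9, 11] hi=[37, 45] -> (len(lo)=3, len(hi)=2, max(lo)=11)
Step 6: insert 48 -> lo=[8, 9, 11] hi=[37, 45, 48] -> (len(lo)=3, len(hi)=3, max(lo)=11)
Step 7: insert 50 -> lo=[8, 9, 11, 37] hi=[45, 48, 50] -> (len(lo)=4, len(hi)=3, max(lo)=37)
Step 8: insert 36 -> lo=[8, 9, 11, 36] hi=[37, 45, 48, 50] -> (len(lo)=4, len(hi)=4, max(lo)=36)
Step 9: insert 31 -> lo=[8, 9, 11, 31, 36] hi=[37, 45, 48, 50] -> (len(lo)=5, len(hi)=4, max(lo)=36)

Answer: (1,0,8) (1,1,8) (2,1,9) (2,2,9) (3,2,11) (3,3,11) (4,3,37) (4,4,36) (5,4,36)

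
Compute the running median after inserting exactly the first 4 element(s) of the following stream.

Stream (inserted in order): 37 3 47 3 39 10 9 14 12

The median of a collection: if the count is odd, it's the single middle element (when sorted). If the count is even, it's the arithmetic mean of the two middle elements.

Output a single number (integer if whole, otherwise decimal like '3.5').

Answer: 20

Derivation:
Step 1: insert 37 -> lo=[37] (size 1, max 37) hi=[] (size 0) -> median=37
Step 2: insert 3 -> lo=[3] (size 1, max 3) hi=[37] (size 1, min 37) -> median=20
Step 3: insert 47 -> lo=[3, 37] (size 2, max 37) hi=[47] (size 1, min 47) -> median=37
Step 4: insert 3 -> lo=[3, 3] (size 2, max 3) hi=[37, 47] (size 2, min 37) -> median=20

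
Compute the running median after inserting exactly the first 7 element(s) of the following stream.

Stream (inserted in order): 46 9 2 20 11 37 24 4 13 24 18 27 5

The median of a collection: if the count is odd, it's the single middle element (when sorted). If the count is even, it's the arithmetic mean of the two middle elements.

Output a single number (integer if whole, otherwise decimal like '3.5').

Answer: 20

Derivation:
Step 1: insert 46 -> lo=[46] (size 1, max 46) hi=[] (size 0) -> median=46
Step 2: insert 9 -> lo=[9] (size 1, max 9) hi=[46] (size 1, min 46) -> median=27.5
Step 3: insert 2 -> lo=[2, 9] (size 2, max 9) hi=[46] (size 1, min 46) -> median=9
Step 4: insert 20 -> lo=[2, 9] (size 2, max 9) hi=[20, 46] (size 2, min 20) -> median=14.5
Step 5: insert 11 -> lo=[2, 9, 11] (size 3, max 11) hi=[20, 46] (size 2, min 20) -> median=11
Step 6: insert 37 -> lo=[2, 9, 11] (size 3, max 11) hi=[20, 37, 46] (size 3, min 20) -> median=15.5
Step 7: insert 24 -> lo=[2, 9, 11, 20] (size 4, max 20) hi=[24, 37, 46] (size 3, min 24) -> median=20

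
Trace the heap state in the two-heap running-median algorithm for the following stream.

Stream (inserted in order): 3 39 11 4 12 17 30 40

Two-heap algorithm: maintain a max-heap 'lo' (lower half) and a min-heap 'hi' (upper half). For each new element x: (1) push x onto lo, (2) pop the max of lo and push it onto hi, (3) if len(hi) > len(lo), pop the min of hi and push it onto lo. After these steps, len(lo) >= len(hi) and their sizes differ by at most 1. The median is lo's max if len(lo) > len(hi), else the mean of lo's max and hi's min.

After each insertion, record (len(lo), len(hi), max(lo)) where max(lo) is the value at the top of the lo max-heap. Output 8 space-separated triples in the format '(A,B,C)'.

Step 1: insert 3 -> lo=[3] hi=[] -> (len(lo)=1, len(hi)=0, max(lo)=3)
Step 2: insert 39 -> lo=[3] hi=[39] -> (len(lo)=1, len(hi)=1, max(lo)=3)
Step 3: insert 11 -> lo=[3, 11] hi=[39] -> (len(lo)=2, len(hi)=1, max(lo)=11)
Step 4: insert 4 -> lo=[3, 4] hi=[11, 39] -> (len(lo)=2, len(hi)=2, max(lo)=4)
Step 5: insert 12 -> lo=[3, 4, 11] hi=[12, 39] -> (len(lo)=3, len(hi)=2, max(lo)=11)
Step 6: insert 17 -> lo=[3, 4, 11] hi=[12, 17, 39] -> (len(lo)=3, len(hi)=3, max(lo)=11)
Step 7: insert 30 -> lo=[3, 4, 11, 12] hi=[17, 30, 39] -> (len(lo)=4, len(hi)=3, max(lo)=12)
Step 8: insert 40 -> lo=[3, 4, 11, 12] hi=[17, 30, 39, 40] -> (len(lo)=4, len(hi)=4, max(lo)=12)

Answer: (1,0,3) (1,1,3) (2,1,11) (2,2,4) (3,2,11) (3,3,11) (4,3,12) (4,4,12)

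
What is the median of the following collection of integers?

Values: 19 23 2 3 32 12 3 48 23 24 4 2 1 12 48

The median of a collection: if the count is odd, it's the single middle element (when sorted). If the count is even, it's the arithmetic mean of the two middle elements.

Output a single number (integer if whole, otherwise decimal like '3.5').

Step 1: insert 19 -> lo=[19] (size 1, max 19) hi=[] (size 0) -> median=19
Step 2: insert 23 -> lo=[19] (size 1, max 19) hi=[23] (size 1, min 23) -> median=21
Step 3: insert 2 -> lo=[2, 19] (size 2, max 19) hi=[23] (size 1, min 23) -> median=19
Step 4: insert 3 -> lo=[2, 3] (size 2, max 3) hi=[19, 23] (size 2, min 19) -> median=11
Step 5: insert 32 -> lo=[2, 3, 19] (size 3, max 19) hi=[23, 32] (size 2, min 23) -> median=19
Step 6: insert 12 -> lo=[2, 3, 12] (size 3, max 12) hi=[19, 23, 32] (size 3, min 19) -> median=15.5
Step 7: insert 3 -> lo=[2, 3, 3, 12] (size 4, max 12) hi=[19, 23, 32] (size 3, min 19) -> median=12
Step 8: insert 48 -> lo=[2, 3, 3, 12] (size 4, max 12) hi=[19, 23, 32, 48] (size 4, min 19) -> median=15.5
Step 9: insert 23 -> lo=[2, 3, 3, 12, 19] (size 5, max 19) hi=[23, 23, 32, 48] (size 4, min 23) -> median=19
Step 10: insert 24 -> lo=[2, 3, 3, 12, 19] (size 5, max 19) hi=[23, 23, 24, 32, 48] (size 5, min 23) -> median=21
Step 11: insert 4 -> lo=[2, 3, 3, 4, 12, 19] (size 6, max 19) hi=[23, 23, 24, 32, 48] (size 5, min 23) -> median=19
Step 12: insert 2 -> lo=[2, 2, 3, 3, 4, 12] (size 6, max 12) hi=[19, 23, 23, 24, 32, 48] (size 6, min 19) -> median=15.5
Step 13: insert 1 -> lo=[1, 2, 2, 3, 3, 4, 12] (size 7, max 12) hi=[19, 23, 23, 24, 32, 48] (size 6, min 19) -> median=12
Step 14: insert 12 -> lo=[1, 2, 2, 3, 3, 4, 12] (size 7, max 12) hi=[12, 19, 23, 23, 24, 32, 48] (size 7, min 12) -> median=12
Step 15: insert 48 -> lo=[1, 2, 2, 3, 3, 4, 12, 12] (size 8, max 12) hi=[19, 23, 23, 24, 32, 48, 48] (size 7, min 19) -> median=12

Answer: 12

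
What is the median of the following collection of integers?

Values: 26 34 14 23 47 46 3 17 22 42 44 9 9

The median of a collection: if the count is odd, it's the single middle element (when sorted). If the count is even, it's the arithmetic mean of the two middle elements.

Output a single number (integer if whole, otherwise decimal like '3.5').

Step 1: insert 26 -> lo=[26] (size 1, max 26) hi=[] (size 0) -> median=26
Step 2: insert 34 -> lo=[26] (size 1, max 26) hi=[34] (size 1, min 34) -> median=30
Step 3: insert 14 -> lo=[14, 26] (size 2, max 26) hi=[34] (size 1, min 34) -> median=26
Step 4: insert 23 -> lo=[14, 23] (size 2, max 23) hi=[26, 34] (size 2, min 26) -> median=24.5
Step 5: insert 47 -> lo=[14, 23, 26] (size 3, max 26) hi=[34, 47] (size 2, min 34) -> median=26
Step 6: insert 46 -> lo=[14, 23, 26] (size 3, max 26) hi=[34, 46, 47] (size 3, min 34) -> median=30
Step 7: insert 3 -> lo=[3, 14, 23, 26] (size 4, max 26) hi=[34, 46, 47] (size 3, min 34) -> median=26
Step 8: insert 17 -> lo=[3, 14, 17, 23] (size 4, max 23) hi=[26, 34, 46, 47] (size 4, min 26) -> median=24.5
Step 9: insert 22 -> lo=[3, 14, 17, 22, 23] (size 5, max 23) hi=[26, 34, 46, 47] (size 4, min 26) -> median=23
Step 10: insert 42 -> lo=[3, 14, 17, 22, 23] (size 5, max 23) hi=[26, 34, 42, 46, 47] (size 5, min 26) -> median=24.5
Step 11: insert 44 -> lo=[3, 14, 17, 22, 23, 26] (size 6, max 26) hi=[34, 42, 44, 46, 47] (size 5, min 34) -> median=26
Step 12: insert 9 -> lo=[3, 9, 14, 17, 22, 23] (size 6, max 23) hi=[26, 34, 42, 44, 46, 47] (size 6, min 26) -> median=24.5
Step 13: insert 9 -> lo=[3, 9, 9, 14, 17, 22, 23] (size 7, max 23) hi=[26, 34, 42, 44, 46, 47] (size 6, min 26) -> median=23

Answer: 23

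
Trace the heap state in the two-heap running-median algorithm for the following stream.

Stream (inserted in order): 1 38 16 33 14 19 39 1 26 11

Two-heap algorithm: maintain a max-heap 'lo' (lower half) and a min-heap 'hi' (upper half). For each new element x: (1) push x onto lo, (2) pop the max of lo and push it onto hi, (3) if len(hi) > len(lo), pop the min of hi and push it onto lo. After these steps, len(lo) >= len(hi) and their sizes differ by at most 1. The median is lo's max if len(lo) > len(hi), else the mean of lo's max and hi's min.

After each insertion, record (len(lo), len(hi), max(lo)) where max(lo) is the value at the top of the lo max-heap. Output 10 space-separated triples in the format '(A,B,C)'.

Step 1: insert 1 -> lo=[1] hi=[] -> (len(lo)=1, len(hi)=0, max(lo)=1)
Step 2: insert 38 -> lo=[1] hi=[38] -> (len(lo)=1, len(hi)=1, max(lo)=1)
Step 3: insert 16 -> lo=[1, 16] hi=[38] -> (len(lo)=2, len(hi)=1, max(lo)=16)
Step 4: insert 33 -> lo=[1, 16] hi=[33, 38] -> (len(lo)=2, len(hi)=2, max(lo)=16)
Step 5: insert 14 -> lo=[1, 14, 16] hi=[33, 38] -> (len(lo)=3, len(hi)=2, max(lo)=16)
Step 6: insert 19 -> lo=[1, 14, 16] hi=[19, 33, 38] -> (len(lo)=3, len(hi)=3, max(lo)=16)
Step 7: insert 39 -> lo=[1, 14, 16, 19] hi=[33, 38, 39] -> (len(lo)=4, len(hi)=3, max(lo)=19)
Step 8: insert 1 -> lo=[1, 1, 14, 16] hi=[19, 33, 38, 39] -> (len(lo)=4, len(hi)=4, max(lo)=16)
Step 9: insert 26 -> lo=[1, 1, 14, 16, 19] hi=[26, 33, 38, 39] -> (len(lo)=5, len(hi)=4, max(lo)=19)
Step 10: insert 11 -> lo=[1, 1, 11, 14, 16] hi=[19, 26, 33, 38, 39] -> (len(lo)=5, len(hi)=5, max(lo)=16)

Answer: (1,0,1) (1,1,1) (2,1,16) (2,2,16) (3,2,16) (3,3,16) (4,3,19) (4,4,16) (5,4,19) (5,5,16)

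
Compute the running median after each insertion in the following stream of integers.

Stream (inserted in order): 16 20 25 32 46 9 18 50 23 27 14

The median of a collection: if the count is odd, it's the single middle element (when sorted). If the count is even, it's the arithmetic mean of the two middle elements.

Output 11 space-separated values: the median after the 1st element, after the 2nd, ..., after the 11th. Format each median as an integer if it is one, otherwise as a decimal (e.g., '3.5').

Answer: 16 18 20 22.5 25 22.5 20 22.5 23 24 23

Derivation:
Step 1: insert 16 -> lo=[16] (size 1, max 16) hi=[] (size 0) -> median=16
Step 2: insert 20 -> lo=[16] (size 1, max 16) hi=[20] (size 1, min 20) -> median=18
Step 3: insert 25 -> lo=[16, 20] (size 2, max 20) hi=[25] (size 1, min 25) -> median=20
Step 4: insert 32 -> lo=[16, 20] (size 2, max 20) hi=[25, 32] (size 2, min 25) -> median=22.5
Step 5: insert 46 -> lo=[16, 20, 25] (size 3, max 25) hi=[32, 46] (size 2, min 32) -> median=25
Step 6: insert 9 -> lo=[9, 16, 20] (size 3, max 20) hi=[25, 32, 46] (size 3, min 25) -> median=22.5
Step 7: insert 18 -> lo=[9, 16, 18, 20] (size 4, max 20) hi=[25, 32, 46] (size 3, min 25) -> median=20
Step 8: insert 50 -> lo=[9, 16, 18, 20] (size 4, max 20) hi=[25, 32, 46, 50] (size 4, min 25) -> median=22.5
Step 9: insert 23 -> lo=[9, 16, 18, 20, 23] (size 5, max 23) hi=[25, 32, 46, 50] (size 4, min 25) -> median=23
Step 10: insert 27 -> lo=[9, 16, 18, 20, 23] (size 5, max 23) hi=[25, 27, 32, 46, 50] (size 5, min 25) -> median=24
Step 11: insert 14 -> lo=[9, 14, 16, 18, 20, 23] (size 6, max 23) hi=[25, 27, 32, 46, 50] (size 5, min 25) -> median=23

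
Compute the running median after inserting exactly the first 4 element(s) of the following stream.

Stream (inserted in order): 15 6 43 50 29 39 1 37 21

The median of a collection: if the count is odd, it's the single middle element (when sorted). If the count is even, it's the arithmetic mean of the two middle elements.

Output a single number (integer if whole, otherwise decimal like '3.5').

Answer: 29

Derivation:
Step 1: insert 15 -> lo=[15] (size 1, max 15) hi=[] (size 0) -> median=15
Step 2: insert 6 -> lo=[6] (size 1, max 6) hi=[15] (size 1, min 15) -> median=10.5
Step 3: insert 43 -> lo=[6, 15] (size 2, max 15) hi=[43] (size 1, min 43) -> median=15
Step 4: insert 50 -> lo=[6, 15] (size 2, max 15) hi=[43, 50] (size 2, min 43) -> median=29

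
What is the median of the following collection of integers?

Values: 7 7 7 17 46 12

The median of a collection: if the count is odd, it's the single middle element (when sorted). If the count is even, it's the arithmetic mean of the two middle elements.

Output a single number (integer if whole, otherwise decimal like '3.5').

Answer: 9.5

Derivation:
Step 1: insert 7 -> lo=[7] (size 1, max 7) hi=[] (size 0) -> median=7
Step 2: insert 7 -> lo=[7] (size 1, max 7) hi=[7] (size 1, min 7) -> median=7
Step 3: insert 7 -> lo=[7, 7] (size 2, max 7) hi=[7] (size 1, min 7) -> median=7
Step 4: insert 17 -> lo=[7, 7] (size 2, max 7) hi=[7, 17] (size 2, min 7) -> median=7
Step 5: insert 46 -> lo=[7, 7, 7] (size 3, max 7) hi=[17, 46] (size 2, min 17) -> median=7
Step 6: insert 12 -> lo=[7, 7, 7] (size 3, max 7) hi=[12, 17, 46] (size 3, min 12) -> median=9.5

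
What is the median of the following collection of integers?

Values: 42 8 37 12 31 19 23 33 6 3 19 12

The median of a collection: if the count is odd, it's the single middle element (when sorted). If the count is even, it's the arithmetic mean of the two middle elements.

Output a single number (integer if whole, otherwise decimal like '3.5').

Answer: 19

Derivation:
Step 1: insert 42 -> lo=[42] (size 1, max 42) hi=[] (size 0) -> median=42
Step 2: insert 8 -> lo=[8] (size 1, max 8) hi=[42] (size 1, min 42) -> median=25
Step 3: insert 37 -> lo=[8, 37] (size 2, max 37) hi=[42] (size 1, min 42) -> median=37
Step 4: insert 12 -> lo=[8, 12] (size 2, max 12) hi=[37, 42] (size 2, min 37) -> median=24.5
Step 5: insert 31 -> lo=[8, 12, 31] (size 3, max 31) hi=[37, 42] (size 2, min 37) -> median=31
Step 6: insert 19 -> lo=[8, 12, 19] (size 3, max 19) hi=[31, 37, 42] (size 3, min 31) -> median=25
Step 7: insert 23 -> lo=[8, 12, 19, 23] (size 4, max 23) hi=[31, 37, 42] (size 3, min 31) -> median=23
Step 8: insert 33 -> lo=[8, 12, 19, 23] (size 4, max 23) hi=[31, 33, 37, 42] (size 4, min 31) -> median=27
Step 9: insert 6 -> lo=[6, 8, 12, 19, 23] (size 5, max 23) hi=[31, 33, 37, 42] (size 4, min 31) -> median=23
Step 10: insert 3 -> lo=[3, 6, 8, 12, 19] (size 5, max 19) hi=[23, 31, 33, 37, 42] (size 5, min 23) -> median=21
Step 11: insert 19 -> lo=[3, 6, 8, 12, 19, 19] (size 6, max 19) hi=[23, 31, 33, 37, 42] (size 5, min 23) -> median=19
Step 12: insert 12 -> lo=[3, 6, 8, 12, 12, 19] (size 6, max 19) hi=[19, 23, 31, 33, 37, 42] (size 6, min 19) -> median=19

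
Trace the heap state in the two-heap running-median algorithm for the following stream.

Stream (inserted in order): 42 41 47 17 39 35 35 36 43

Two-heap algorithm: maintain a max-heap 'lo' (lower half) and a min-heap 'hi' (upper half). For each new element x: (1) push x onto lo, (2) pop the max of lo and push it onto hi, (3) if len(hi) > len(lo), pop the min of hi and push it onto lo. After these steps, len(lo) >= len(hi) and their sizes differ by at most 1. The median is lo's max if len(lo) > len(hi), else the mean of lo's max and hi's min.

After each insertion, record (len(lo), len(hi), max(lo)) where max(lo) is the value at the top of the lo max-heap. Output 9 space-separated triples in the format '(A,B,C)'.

Step 1: insert 42 -> lo=[42] hi=[] -> (len(lo)=1, len(hi)=0, max(lo)=42)
Step 2: insert 41 -> lo=[41] hi=[42] -> (len(lo)=1, len(hi)=1, max(lo)=41)
Step 3: insert 47 -> lo=[41, 42] hi=[47] -> (len(lo)=2, len(hi)=1, max(lo)=42)
Step 4: insert 17 -> lo=[17, 41] hi=[42, 47] -> (len(lo)=2, len(hi)=2, max(lo)=41)
Step 5: insert 39 -> lo=[17, 39, 41] hi=[42, 47] -> (len(lo)=3, len(hi)=2, max(lo)=41)
Step 6: insert 35 -> lo=[17, 35, 39] hi=[41, 42, 47] -> (len(lo)=3, len(hi)=3, max(lo)=39)
Step 7: insert 35 -> lo=[17, 35, 35, 39] hi=[41, 42, 47] -> (len(lo)=4, len(hi)=3, max(lo)=39)
Step 8: insert 36 -> lo=[17, 35, 35, 36] hi=[39, 41, 42, 47] -> (len(lo)=4, len(hi)=4, max(lo)=36)
Step 9: insert 43 -> lo=[17, 35, 35, 36, 39] hi=[41, 42, 43, 47] -> (len(lo)=5, len(hi)=4, max(lo)=39)

Answer: (1,0,42) (1,1,41) (2,1,42) (2,2,41) (3,2,41) (3,3,39) (4,3,39) (4,4,36) (5,4,39)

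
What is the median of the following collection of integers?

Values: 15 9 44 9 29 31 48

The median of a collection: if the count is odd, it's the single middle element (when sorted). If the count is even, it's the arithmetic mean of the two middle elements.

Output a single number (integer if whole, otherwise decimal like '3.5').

Step 1: insert 15 -> lo=[15] (size 1, max 15) hi=[] (size 0) -> median=15
Step 2: insert 9 -> lo=[9] (size 1, max 9) hi=[15] (size 1, min 15) -> median=12
Step 3: insert 44 -> lo=[9, 15] (size 2, max 15) hi=[44] (size 1, min 44) -> median=15
Step 4: insert 9 -> lo=[9, 9] (size 2, max 9) hi=[15, 44] (size 2, min 15) -> median=12
Step 5: insert 29 -> lo=[9, 9, 15] (size 3, max 15) hi=[29, 44] (size 2, min 29) -> median=15
Step 6: insert 31 -> lo=[9, 9, 15] (size 3, max 15) hi=[29, 31, 44] (size 3, min 29) -> median=22
Step 7: insert 48 -> lo=[9, 9, 15, 29] (size 4, max 29) hi=[31, 44, 48] (size 3, min 31) -> median=29

Answer: 29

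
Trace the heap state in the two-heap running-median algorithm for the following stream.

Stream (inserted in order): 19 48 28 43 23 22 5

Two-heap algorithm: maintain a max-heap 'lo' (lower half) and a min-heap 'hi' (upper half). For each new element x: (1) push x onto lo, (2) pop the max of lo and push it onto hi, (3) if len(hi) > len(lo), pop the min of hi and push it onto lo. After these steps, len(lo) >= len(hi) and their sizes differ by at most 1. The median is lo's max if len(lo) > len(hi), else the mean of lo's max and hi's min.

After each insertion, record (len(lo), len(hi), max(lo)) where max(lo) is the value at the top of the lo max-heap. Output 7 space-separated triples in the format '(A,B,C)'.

Answer: (1,0,19) (1,1,19) (2,1,28) (2,2,28) (3,2,28) (3,3,23) (4,3,23)

Derivation:
Step 1: insert 19 -> lo=[19] hi=[] -> (len(lo)=1, len(hi)=0, max(lo)=19)
Step 2: insert 48 -> lo=[19] hi=[48] -> (len(lo)=1, len(hi)=1, max(lo)=19)
Step 3: insert 28 -> lo=[19, 28] hi=[48] -> (len(lo)=2, len(hi)=1, max(lo)=28)
Step 4: insert 43 -> lo=[19, 28] hi=[43, 48] -> (len(lo)=2, len(hi)=2, max(lo)=28)
Step 5: insert 23 -> lo=[19, 23, 28] hi=[43, 48] -> (len(lo)=3, len(hi)=2, max(lo)=28)
Step 6: insert 22 -> lo=[19, 22, 23] hi=[28, 43, 48] -> (len(lo)=3, len(hi)=3, max(lo)=23)
Step 7: insert 5 -> lo=[5, 19, 22, 23] hi=[28, 43, 48] -> (len(lo)=4, len(hi)=3, max(lo)=23)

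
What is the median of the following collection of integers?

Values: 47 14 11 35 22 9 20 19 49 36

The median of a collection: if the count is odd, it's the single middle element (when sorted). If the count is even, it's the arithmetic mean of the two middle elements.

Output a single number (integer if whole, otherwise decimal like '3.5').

Answer: 21

Derivation:
Step 1: insert 47 -> lo=[47] (size 1, max 47) hi=[] (size 0) -> median=47
Step 2: insert 14 -> lo=[14] (size 1, max 14) hi=[47] (size 1, min 47) -> median=30.5
Step 3: insert 11 -> lo=[11, 14] (size 2, max 14) hi=[47] (size 1, min 47) -> median=14
Step 4: insert 35 -> lo=[11, 14] (size 2, max 14) hi=[35, 47] (size 2, min 35) -> median=24.5
Step 5: insert 22 -> lo=[11, 14, 22] (size 3, max 22) hi=[35, 47] (size 2, min 35) -> median=22
Step 6: insert 9 -> lo=[9, 11, 14] (size 3, max 14) hi=[22, 35, 47] (size 3, min 22) -> median=18
Step 7: insert 20 -> lo=[9, 11, 14, 20] (size 4, max 20) hi=[22, 35, 47] (size 3, min 22) -> median=20
Step 8: insert 19 -> lo=[9, 11, 14, 19] (size 4, max 19) hi=[20, 22, 35, 47] (size 4, min 20) -> median=19.5
Step 9: insert 49 -> lo=[9, 11, 14, 19, 20] (size 5, max 20) hi=[22, 35, 47, 49] (size 4, min 22) -> median=20
Step 10: insert 36 -> lo=[9, 11, 14, 19, 20] (size 5, max 20) hi=[22, 35, 36, 47, 49] (size 5, min 22) -> median=21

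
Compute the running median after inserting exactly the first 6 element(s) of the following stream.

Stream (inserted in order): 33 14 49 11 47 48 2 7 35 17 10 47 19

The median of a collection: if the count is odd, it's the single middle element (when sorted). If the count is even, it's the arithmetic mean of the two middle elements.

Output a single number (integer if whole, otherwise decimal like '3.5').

Answer: 40

Derivation:
Step 1: insert 33 -> lo=[33] (size 1, max 33) hi=[] (size 0) -> median=33
Step 2: insert 14 -> lo=[14] (size 1, max 14) hi=[33] (size 1, min 33) -> median=23.5
Step 3: insert 49 -> lo=[14, 33] (size 2, max 33) hi=[49] (size 1, min 49) -> median=33
Step 4: insert 11 -> lo=[11, 14] (size 2, max 14) hi=[33, 49] (size 2, min 33) -> median=23.5
Step 5: insert 47 -> lo=[11, 14, 33] (size 3, max 33) hi=[47, 49] (size 2, min 47) -> median=33
Step 6: insert 48 -> lo=[11, 14, 33] (size 3, max 33) hi=[47, 48, 49] (size 3, min 47) -> median=40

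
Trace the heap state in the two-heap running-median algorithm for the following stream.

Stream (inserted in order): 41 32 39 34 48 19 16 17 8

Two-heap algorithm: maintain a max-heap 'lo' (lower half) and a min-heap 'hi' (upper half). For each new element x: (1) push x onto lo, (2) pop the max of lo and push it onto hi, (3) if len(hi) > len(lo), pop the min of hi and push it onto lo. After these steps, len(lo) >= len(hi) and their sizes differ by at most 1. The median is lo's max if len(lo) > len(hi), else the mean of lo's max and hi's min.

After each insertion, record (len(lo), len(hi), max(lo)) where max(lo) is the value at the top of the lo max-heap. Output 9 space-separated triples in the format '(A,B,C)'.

Answer: (1,0,41) (1,1,32) (2,1,39) (2,2,34) (3,2,39) (3,3,34) (4,3,34) (4,4,32) (5,4,32)

Derivation:
Step 1: insert 41 -> lo=[41] hi=[] -> (len(lo)=1, len(hi)=0, max(lo)=41)
Step 2: insert 32 -> lo=[32] hi=[41] -> (len(lo)=1, len(hi)=1, max(lo)=32)
Step 3: insert 39 -> lo=[32, 39] hi=[41] -> (len(lo)=2, len(hi)=1, max(lo)=39)
Step 4: insert 34 -> lo=[32, 34] hi=[39, 41] -> (len(lo)=2, len(hi)=2, max(lo)=34)
Step 5: insert 48 -> lo=[32, 34, 39] hi=[41, 48] -> (len(lo)=3, len(hi)=2, max(lo)=39)
Step 6: insert 19 -> lo=[19, 32, 34] hi=[39, 41, 48] -> (len(lo)=3, len(hi)=3, max(lo)=34)
Step 7: insert 16 -> lo=[16, 19, 32, 34] hi=[39, 41, 48] -> (len(lo)=4, len(hi)=3, max(lo)=34)
Step 8: insert 17 -> lo=[16, 17, 19, 32] hi=[34, 39, 41, 48] -> (len(lo)=4, len(hi)=4, max(lo)=32)
Step 9: insert 8 -> lo=[8, 16, 17, 19, 32] hi=[34, 39, 41, 48] -> (len(lo)=5, len(hi)=4, max(lo)=32)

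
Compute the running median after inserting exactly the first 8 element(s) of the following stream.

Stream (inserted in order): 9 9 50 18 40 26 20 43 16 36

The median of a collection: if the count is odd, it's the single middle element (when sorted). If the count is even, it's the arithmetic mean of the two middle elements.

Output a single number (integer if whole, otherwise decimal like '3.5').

Answer: 23

Derivation:
Step 1: insert 9 -> lo=[9] (size 1, max 9) hi=[] (size 0) -> median=9
Step 2: insert 9 -> lo=[9] (size 1, max 9) hi=[9] (size 1, min 9) -> median=9
Step 3: insert 50 -> lo=[9, 9] (size 2, max 9) hi=[50] (size 1, min 50) -> median=9
Step 4: insert 18 -> lo=[9, 9] (size 2, max 9) hi=[18, 50] (size 2, min 18) -> median=13.5
Step 5: insert 40 -> lo=[9, 9, 18] (size 3, max 18) hi=[40, 50] (size 2, min 40) -> median=18
Step 6: insert 26 -> lo=[9, 9, 18] (size 3, max 18) hi=[26, 40, 50] (size 3, min 26) -> median=22
Step 7: insert 20 -> lo=[9, 9, 18, 20] (size 4, max 20) hi=[26, 40, 50] (size 3, min 26) -> median=20
Step 8: insert 43 -> lo=[9, 9, 18, 20] (size 4, max 20) hi=[26, 40, 43, 50] (size 4, min 26) -> median=23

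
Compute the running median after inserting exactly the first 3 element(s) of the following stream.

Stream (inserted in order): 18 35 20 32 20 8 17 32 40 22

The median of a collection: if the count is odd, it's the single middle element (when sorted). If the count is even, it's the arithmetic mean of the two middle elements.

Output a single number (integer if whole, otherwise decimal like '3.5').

Step 1: insert 18 -> lo=[18] (size 1, max 18) hi=[] (size 0) -> median=18
Step 2: insert 35 -> lo=[18] (size 1, max 18) hi=[35] (size 1, min 35) -> median=26.5
Step 3: insert 20 -> lo=[18, 20] (size 2, max 20) hi=[35] (size 1, min 35) -> median=20

Answer: 20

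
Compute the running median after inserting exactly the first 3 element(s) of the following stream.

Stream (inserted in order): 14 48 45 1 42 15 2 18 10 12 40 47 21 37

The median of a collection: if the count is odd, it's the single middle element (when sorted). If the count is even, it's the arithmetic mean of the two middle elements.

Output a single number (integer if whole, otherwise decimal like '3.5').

Answer: 45

Derivation:
Step 1: insert 14 -> lo=[14] (size 1, max 14) hi=[] (size 0) -> median=14
Step 2: insert 48 -> lo=[14] (size 1, max 14) hi=[48] (size 1, min 48) -> median=31
Step 3: insert 45 -> lo=[14, 45] (size 2, max 45) hi=[48] (size 1, min 48) -> median=45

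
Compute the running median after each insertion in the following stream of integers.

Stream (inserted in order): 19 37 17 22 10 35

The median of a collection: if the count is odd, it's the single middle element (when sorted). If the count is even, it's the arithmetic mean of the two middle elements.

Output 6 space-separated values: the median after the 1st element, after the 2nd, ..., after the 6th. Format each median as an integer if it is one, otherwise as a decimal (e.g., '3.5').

Step 1: insert 19 -> lo=[19] (size 1, max 19) hi=[] (size 0) -> median=19
Step 2: insert 37 -> lo=[19] (size 1, max 19) hi=[37] (size 1, min 37) -> median=28
Step 3: insert 17 -> lo=[17, 19] (size 2, max 19) hi=[37] (size 1, min 37) -> median=19
Step 4: insert 22 -> lo=[17, 19] (size 2, max 19) hi=[22, 37] (size 2, min 22) -> median=20.5
Step 5: insert 10 -> lo=[10, 17, 19] (size 3, max 19) hi=[22, 37] (size 2, min 22) -> median=19
Step 6: insert 35 -> lo=[10, 17, 19] (size 3, max 19) hi=[22, 35, 37] (size 3, min 22) -> median=20.5

Answer: 19 28 19 20.5 19 20.5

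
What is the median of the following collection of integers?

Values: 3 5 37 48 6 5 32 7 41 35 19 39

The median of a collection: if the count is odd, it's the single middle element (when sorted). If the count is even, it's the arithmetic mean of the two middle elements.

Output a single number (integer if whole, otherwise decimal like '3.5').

Answer: 25.5

Derivation:
Step 1: insert 3 -> lo=[3] (size 1, max 3) hi=[] (size 0) -> median=3
Step 2: insert 5 -> lo=[3] (size 1, max 3) hi=[5] (size 1, min 5) -> median=4
Step 3: insert 37 -> lo=[3, 5] (size 2, max 5) hi=[37] (size 1, min 37) -> median=5
Step 4: insert 48 -> lo=[3, 5] (size 2, max 5) hi=[37, 48] (size 2, min 37) -> median=21
Step 5: insert 6 -> lo=[3, 5, 6] (size 3, max 6) hi=[37, 48] (size 2, min 37) -> median=6
Step 6: insert 5 -> lo=[3, 5, 5] (size 3, max 5) hi=[6, 37, 48] (size 3, min 6) -> median=5.5
Step 7: insert 32 -> lo=[3, 5, 5, 6] (size 4, max 6) hi=[32, 37, 48] (size 3, min 32) -> median=6
Step 8: insert 7 -> lo=[3, 5, 5, 6] (size 4, max 6) hi=[7, 32, 37, 48] (size 4, min 7) -> median=6.5
Step 9: insert 41 -> lo=[3, 5, 5, 6, 7] (size 5, max 7) hi=[32, 37, 41, 48] (size 4, min 32) -> median=7
Step 10: insert 35 -> lo=[3, 5, 5, 6, 7] (size 5, max 7) hi=[32, 35, 37, 41, 48] (size 5, min 32) -> median=19.5
Step 11: insert 19 -> lo=[3, 5, 5, 6, 7, 19] (size 6, max 19) hi=[32, 35, 37, 41, 48] (size 5, min 32) -> median=19
Step 12: insert 39 -> lo=[3, 5, 5, 6, 7, 19] (size 6, max 19) hi=[32, 35, 37, 39, 41, 48] (size 6, min 32) -> median=25.5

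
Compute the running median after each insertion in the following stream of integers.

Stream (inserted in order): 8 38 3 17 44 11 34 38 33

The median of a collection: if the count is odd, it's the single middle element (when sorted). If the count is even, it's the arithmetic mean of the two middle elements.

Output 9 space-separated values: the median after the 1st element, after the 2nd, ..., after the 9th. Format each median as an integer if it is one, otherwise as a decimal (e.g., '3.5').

Answer: 8 23 8 12.5 17 14 17 25.5 33

Derivation:
Step 1: insert 8 -> lo=[8] (size 1, max 8) hi=[] (size 0) -> median=8
Step 2: insert 38 -> lo=[8] (size 1, max 8) hi=[38] (size 1, min 38) -> median=23
Step 3: insert 3 -> lo=[3, 8] (size 2, max 8) hi=[38] (size 1, min 38) -> median=8
Step 4: insert 17 -> lo=[3, 8] (size 2, max 8) hi=[17, 38] (size 2, min 17) -> median=12.5
Step 5: insert 44 -> lo=[3, 8, 17] (size 3, max 17) hi=[38, 44] (size 2, min 38) -> median=17
Step 6: insert 11 -> lo=[3, 8, 11] (size 3, max 11) hi=[17, 38, 44] (size 3, min 17) -> median=14
Step 7: insert 34 -> lo=[3, 8, 11, 17] (size 4, max 17) hi=[34, 38, 44] (size 3, min 34) -> median=17
Step 8: insert 38 -> lo=[3, 8, 11, 17] (size 4, max 17) hi=[34, 38, 38, 44] (size 4, min 34) -> median=25.5
Step 9: insert 33 -> lo=[3, 8, 11, 17, 33] (size 5, max 33) hi=[34, 38, 38, 44] (size 4, min 34) -> median=33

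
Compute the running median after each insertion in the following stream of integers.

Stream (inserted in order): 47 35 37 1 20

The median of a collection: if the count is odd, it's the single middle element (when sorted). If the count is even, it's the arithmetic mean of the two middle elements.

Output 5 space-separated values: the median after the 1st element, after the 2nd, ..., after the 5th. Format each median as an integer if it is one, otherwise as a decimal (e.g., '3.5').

Step 1: insert 47 -> lo=[47] (size 1, max 47) hi=[] (size 0) -> median=47
Step 2: insert 35 -> lo=[35] (size 1, max 35) hi=[47] (size 1, min 47) -> median=41
Step 3: insert 37 -> lo=[35, 37] (size 2, max 37) hi=[47] (size 1, min 47) -> median=37
Step 4: insert 1 -> lo=[1, 35] (size 2, max 35) hi=[37, 47] (size 2, min 37) -> median=36
Step 5: insert 20 -> lo=[1, 20, 35] (size 3, max 35) hi=[37, 47] (size 2, min 37) -> median=35

Answer: 47 41 37 36 35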